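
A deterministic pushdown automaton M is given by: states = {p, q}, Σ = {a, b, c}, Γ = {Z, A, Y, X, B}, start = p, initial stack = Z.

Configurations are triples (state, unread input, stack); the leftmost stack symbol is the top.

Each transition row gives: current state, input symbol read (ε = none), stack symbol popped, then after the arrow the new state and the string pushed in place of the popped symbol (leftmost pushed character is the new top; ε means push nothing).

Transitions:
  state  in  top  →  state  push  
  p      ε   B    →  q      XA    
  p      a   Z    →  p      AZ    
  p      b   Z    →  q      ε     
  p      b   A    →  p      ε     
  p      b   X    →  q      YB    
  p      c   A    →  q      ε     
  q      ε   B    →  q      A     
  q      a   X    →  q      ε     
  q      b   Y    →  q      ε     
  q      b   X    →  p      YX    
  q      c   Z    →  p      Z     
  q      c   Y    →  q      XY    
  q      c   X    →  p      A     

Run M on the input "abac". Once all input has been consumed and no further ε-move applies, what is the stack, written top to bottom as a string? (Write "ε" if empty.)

Z

(p, abac, Z)
  read a, top Z: go to p, push AZ → (p, bac, AZ)
  read b, top A: go to p, push ε → (p, ac, Z)
  read a, top Z: go to p, push AZ → (p, c, AZ)
  read c, top A: go to q, push ε → (q, ε, Z)
All input consumed in state q with stack Z.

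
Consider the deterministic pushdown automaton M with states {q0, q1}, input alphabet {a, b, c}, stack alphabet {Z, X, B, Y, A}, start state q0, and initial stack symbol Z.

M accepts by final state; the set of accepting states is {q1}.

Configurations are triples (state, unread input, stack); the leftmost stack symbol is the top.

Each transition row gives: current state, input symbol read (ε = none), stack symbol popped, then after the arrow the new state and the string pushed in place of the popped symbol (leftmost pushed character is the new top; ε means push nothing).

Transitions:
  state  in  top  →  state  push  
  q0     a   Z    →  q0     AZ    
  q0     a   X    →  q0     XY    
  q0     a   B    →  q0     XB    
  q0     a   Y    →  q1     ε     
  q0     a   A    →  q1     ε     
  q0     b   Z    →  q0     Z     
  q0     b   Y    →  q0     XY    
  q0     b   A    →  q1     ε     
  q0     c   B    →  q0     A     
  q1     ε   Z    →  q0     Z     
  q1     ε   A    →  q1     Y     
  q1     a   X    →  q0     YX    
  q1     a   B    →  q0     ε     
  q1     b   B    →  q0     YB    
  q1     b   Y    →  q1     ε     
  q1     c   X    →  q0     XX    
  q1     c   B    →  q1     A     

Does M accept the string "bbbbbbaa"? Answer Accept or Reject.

Accept

(q0, bbbbbbaa, Z) ⊢ (q0, bbbbbaa, Z) ⊢ (q0, bbbbaa, Z) ⊢ (q0, bbbaa, Z) ⊢ (q0, bbaa, Z) ⊢ (q0, baa, Z) ⊢ (q0, aa, Z) ⊢ (q0, a, AZ) ⊢ (q1, ε, Z)
All input consumed; state q1 ∈ F.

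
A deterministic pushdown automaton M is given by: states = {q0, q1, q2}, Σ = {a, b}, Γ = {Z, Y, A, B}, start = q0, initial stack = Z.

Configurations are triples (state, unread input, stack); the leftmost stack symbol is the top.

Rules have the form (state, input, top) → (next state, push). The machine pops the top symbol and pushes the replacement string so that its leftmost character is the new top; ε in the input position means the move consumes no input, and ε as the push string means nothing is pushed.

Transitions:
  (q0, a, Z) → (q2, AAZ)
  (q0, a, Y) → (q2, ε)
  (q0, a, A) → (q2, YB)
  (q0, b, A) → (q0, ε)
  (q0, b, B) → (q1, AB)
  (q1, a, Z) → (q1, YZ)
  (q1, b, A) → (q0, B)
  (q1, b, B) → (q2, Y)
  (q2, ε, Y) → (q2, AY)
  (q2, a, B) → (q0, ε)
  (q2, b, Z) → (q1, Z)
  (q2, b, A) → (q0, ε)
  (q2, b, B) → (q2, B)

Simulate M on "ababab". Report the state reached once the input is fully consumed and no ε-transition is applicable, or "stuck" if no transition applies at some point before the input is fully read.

(q0, ababab, Z)
  read a, top Z: go to q2, push AAZ → (q2, babab, AAZ)
  read b, top A: go to q0, push ε → (q0, abab, AZ)
  read a, top A: go to q2, push YB → (q2, bab, YBZ)
  ε-move, top Y: go to q2, push AY → (q2, bab, AYBZ)
  read b, top A: go to q0, push ε → (q0, ab, YBZ)
  read a, top Y: go to q2, push ε → (q2, b, BZ)
  read b, top B: go to q2, push B → (q2, ε, BZ)
All input consumed; M is in state q2.

q2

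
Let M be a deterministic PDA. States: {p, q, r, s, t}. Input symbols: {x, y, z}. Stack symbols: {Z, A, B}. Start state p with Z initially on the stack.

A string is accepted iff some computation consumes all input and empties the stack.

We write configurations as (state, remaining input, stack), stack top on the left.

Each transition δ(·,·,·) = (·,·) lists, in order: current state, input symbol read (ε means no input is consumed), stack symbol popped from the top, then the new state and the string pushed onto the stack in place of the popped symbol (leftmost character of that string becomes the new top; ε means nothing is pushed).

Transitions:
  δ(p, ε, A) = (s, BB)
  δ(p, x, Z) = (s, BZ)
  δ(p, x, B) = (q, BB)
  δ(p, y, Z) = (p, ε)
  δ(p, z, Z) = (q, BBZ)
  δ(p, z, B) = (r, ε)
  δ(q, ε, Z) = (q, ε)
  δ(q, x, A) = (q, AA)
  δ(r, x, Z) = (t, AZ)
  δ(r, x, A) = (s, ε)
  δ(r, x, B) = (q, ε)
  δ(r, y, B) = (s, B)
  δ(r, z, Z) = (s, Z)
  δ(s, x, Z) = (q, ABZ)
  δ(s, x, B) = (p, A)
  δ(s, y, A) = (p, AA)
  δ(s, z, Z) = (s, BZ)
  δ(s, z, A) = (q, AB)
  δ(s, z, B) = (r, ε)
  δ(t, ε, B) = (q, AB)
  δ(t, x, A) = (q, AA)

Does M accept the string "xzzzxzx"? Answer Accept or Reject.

Accept

(p, xzzzxzx, Z)
  read x, top Z: go to s, push BZ → (s, zzzxzx, BZ)
  read z, top B: go to r, push ε → (r, zzxzx, Z)
  read z, top Z: go to s, push Z → (s, zxzx, Z)
  read z, top Z: go to s, push BZ → (s, xzx, BZ)
  read x, top B: go to p, push A → (p, zx, AZ)
  ε-move, top A: go to s, push BB → (s, zx, BBZ)
  read z, top B: go to r, push ε → (r, x, BZ)
  read x, top B: go to q, push ε → (q, ε, Z)
  ε-move, top Z: go to q, push ε → (q, ε, ε)
All input consumed and the stack is empty.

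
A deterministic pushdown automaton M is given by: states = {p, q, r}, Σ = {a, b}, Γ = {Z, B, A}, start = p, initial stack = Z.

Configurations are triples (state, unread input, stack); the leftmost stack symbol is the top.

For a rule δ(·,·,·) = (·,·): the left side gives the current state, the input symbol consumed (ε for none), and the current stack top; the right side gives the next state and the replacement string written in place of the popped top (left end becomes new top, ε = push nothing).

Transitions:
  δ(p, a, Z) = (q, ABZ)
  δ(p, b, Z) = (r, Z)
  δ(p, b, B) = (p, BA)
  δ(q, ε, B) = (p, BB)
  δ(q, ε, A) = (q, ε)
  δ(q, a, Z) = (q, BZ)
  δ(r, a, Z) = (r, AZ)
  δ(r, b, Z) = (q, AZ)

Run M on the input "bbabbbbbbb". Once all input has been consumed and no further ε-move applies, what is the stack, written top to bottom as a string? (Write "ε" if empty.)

(p, bbabbbbbbb, Z)
  read b, top Z: go to r, push Z → (r, babbbbbbb, Z)
  read b, top Z: go to q, push AZ → (q, abbbbbbb, AZ)
  ε-move, top A: go to q, push ε → (q, abbbbbbb, Z)
  read a, top Z: go to q, push BZ → (q, bbbbbbb, BZ)
  ε-move, top B: go to p, push BB → (p, bbbbbbb, BBZ)
  read b, top B: go to p, push BA → (p, bbbbbb, BABZ)
  read b, top B: go to p, push BA → (p, bbbbb, BAABZ)
  read b, top B: go to p, push BA → (p, bbbb, BAAABZ)
  read b, top B: go to p, push BA → (p, bbb, BAAAABZ)
  read b, top B: go to p, push BA → (p, bb, BAAAAABZ)
  read b, top B: go to p, push BA → (p, b, BAAAAAABZ)
  read b, top B: go to p, push BA → (p, ε, BAAAAAAABZ)
All input consumed in state p with stack BAAAAAAABZ.

BAAAAAAABZ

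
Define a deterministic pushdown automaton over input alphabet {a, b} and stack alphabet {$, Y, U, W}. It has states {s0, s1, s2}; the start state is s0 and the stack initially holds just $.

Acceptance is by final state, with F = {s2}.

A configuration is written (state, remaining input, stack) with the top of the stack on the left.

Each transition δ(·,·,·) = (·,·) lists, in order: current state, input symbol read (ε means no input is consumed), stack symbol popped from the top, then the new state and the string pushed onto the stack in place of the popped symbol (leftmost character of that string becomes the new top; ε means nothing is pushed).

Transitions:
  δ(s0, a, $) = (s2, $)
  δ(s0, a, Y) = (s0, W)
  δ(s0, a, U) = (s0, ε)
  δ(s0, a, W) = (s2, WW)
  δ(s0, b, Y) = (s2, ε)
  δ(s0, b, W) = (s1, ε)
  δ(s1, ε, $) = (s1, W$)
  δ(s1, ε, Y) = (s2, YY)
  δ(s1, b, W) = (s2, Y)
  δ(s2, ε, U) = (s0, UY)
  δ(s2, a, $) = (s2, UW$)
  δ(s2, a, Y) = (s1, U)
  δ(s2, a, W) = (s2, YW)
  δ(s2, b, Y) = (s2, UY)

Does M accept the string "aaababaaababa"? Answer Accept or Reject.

(s0, aaababaaababa, $) ⊢ (s2, aababaaababa, $) ⊢ (s2, ababaaababa, UW$) ⊢ (s0, ababaaababa, UYW$) ⊢ (s0, babaaababa, YW$) ⊢ (s2, abaaababa, W$) ⊢ (s2, baaababa, YW$) ⊢ (s2, aaababa, UYW$) ⊢ (s0, aaababa, UYYW$) ⊢ (s0, aababa, YYW$) ⊢ (s0, ababa, WYW$) ⊢ (s2, baba, WWYW$)
No transition applies at (s2, baba, WWYW$); input not fully consumed.

Reject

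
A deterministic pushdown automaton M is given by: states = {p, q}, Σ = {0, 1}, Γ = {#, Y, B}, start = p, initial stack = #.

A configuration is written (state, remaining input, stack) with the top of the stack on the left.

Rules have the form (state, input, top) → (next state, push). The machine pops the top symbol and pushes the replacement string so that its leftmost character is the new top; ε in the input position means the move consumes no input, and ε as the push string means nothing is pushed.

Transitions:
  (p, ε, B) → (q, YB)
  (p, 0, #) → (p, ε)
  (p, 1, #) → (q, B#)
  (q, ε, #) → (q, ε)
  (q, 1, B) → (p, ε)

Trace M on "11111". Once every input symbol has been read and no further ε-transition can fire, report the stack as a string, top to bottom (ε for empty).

(p, 11111, #)
  read 1, top #: go to q, push B# → (q, 1111, B#)
  read 1, top B: go to p, push ε → (p, 111, #)
  read 1, top #: go to q, push B# → (q, 11, B#)
  read 1, top B: go to p, push ε → (p, 1, #)
  read 1, top #: go to q, push B# → (q, ε, B#)
All input consumed in state q with stack B#.

B#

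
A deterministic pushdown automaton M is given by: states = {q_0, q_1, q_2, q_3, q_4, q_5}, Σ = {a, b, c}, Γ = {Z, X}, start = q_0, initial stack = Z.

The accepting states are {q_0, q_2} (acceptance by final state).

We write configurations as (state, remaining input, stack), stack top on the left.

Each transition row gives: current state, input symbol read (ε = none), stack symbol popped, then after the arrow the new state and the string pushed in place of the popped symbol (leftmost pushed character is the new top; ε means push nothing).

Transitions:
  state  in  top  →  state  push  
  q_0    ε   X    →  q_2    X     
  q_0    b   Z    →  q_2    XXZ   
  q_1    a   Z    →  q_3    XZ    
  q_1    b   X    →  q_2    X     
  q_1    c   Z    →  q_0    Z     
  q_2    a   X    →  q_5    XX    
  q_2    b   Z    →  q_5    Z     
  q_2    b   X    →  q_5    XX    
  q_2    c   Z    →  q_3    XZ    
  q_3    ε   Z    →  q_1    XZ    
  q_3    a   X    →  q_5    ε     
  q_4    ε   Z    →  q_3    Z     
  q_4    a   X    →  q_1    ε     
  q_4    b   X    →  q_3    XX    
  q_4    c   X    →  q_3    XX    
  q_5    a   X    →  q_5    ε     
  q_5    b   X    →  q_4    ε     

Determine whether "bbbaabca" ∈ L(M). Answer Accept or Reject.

(q_0, bbbaabca, Z)
  read b, top Z: go to q_2, push XXZ → (q_2, bbaabca, XXZ)
  read b, top X: go to q_5, push XX → (q_5, baabca, XXXZ)
  read b, top X: go to q_4, push ε → (q_4, aabca, XXZ)
  read a, top X: go to q_1, push ε → (q_1, abca, XZ)
No transition applies at (q_1, abca, XZ); input not fully consumed.

Reject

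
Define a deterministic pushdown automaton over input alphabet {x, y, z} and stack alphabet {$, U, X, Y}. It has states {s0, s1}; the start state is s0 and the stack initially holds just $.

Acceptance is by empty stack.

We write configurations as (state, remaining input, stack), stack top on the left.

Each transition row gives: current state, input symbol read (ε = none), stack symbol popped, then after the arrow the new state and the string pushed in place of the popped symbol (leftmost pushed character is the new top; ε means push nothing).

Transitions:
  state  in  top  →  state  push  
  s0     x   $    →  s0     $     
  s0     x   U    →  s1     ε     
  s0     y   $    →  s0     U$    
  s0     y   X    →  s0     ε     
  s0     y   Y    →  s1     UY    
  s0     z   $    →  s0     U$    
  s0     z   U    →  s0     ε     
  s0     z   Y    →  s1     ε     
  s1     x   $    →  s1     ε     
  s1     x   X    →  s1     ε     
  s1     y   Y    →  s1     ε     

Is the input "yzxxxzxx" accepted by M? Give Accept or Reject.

(s0, yzxxxzxx, $)
  read y, top $: go to s0, push U$ → (s0, zxxxzxx, U$)
  read z, top U: go to s0, push ε → (s0, xxxzxx, $)
  read x, top $: go to s0, push $ → (s0, xxzxx, $)
  read x, top $: go to s0, push $ → (s0, xzxx, $)
  read x, top $: go to s0, push $ → (s0, zxx, $)
  read z, top $: go to s0, push U$ → (s0, xx, U$)
  read x, top U: go to s1, push ε → (s1, x, $)
  read x, top $: go to s1, push ε → (s1, ε, ε)
All input consumed and the stack is empty.

Accept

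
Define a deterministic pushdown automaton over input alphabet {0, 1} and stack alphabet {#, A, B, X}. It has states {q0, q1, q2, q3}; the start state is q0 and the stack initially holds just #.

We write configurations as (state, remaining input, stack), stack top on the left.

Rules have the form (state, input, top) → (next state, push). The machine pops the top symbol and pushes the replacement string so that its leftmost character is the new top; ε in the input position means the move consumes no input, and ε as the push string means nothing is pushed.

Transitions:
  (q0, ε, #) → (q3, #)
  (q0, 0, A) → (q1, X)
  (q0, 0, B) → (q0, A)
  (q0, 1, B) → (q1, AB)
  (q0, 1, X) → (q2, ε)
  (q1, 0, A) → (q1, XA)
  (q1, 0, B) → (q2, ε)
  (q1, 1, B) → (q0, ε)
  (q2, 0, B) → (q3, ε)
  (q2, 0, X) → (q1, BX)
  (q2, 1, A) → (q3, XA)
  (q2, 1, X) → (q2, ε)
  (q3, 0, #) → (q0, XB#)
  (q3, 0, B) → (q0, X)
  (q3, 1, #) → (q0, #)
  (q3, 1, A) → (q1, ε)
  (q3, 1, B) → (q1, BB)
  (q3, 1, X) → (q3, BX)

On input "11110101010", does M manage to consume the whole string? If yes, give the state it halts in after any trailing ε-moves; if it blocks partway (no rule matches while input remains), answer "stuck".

(q0, 11110101010, #) ⊢ (q3, 11110101010, #) ⊢ (q0, 1110101010, #) ⊢ (q3, 1110101010, #) ⊢ (q0, 110101010, #) ⊢ (q3, 110101010, #) ⊢ (q0, 10101010, #) ⊢ (q3, 10101010, #) ⊢ (q0, 0101010, #) ⊢ (q3, 0101010, #) ⊢ (q0, 101010, XB#) ⊢ (q2, 01010, B#) ⊢ (q3, 1010, #) ⊢ (q0, 010, #) ⊢ (q3, 010, #) ⊢ (q0, 10, XB#) ⊢ (q2, 0, B#) ⊢ (q3, ε, #)
All input consumed; M is in state q3.

q3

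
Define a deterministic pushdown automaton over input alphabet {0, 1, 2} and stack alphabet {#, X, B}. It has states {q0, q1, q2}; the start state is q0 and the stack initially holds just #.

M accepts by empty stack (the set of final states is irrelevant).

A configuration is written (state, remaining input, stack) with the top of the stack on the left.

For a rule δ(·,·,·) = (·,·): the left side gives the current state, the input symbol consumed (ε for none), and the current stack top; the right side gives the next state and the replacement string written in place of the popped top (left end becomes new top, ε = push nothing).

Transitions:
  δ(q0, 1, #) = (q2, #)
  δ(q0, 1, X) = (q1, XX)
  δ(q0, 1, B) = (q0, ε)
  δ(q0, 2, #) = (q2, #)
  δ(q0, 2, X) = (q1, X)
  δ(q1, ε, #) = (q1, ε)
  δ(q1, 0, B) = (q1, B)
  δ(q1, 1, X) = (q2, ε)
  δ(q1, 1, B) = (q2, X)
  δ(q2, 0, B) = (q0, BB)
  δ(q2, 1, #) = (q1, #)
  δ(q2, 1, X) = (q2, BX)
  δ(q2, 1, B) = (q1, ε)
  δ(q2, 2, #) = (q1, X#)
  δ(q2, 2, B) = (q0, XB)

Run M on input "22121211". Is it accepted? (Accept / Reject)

(q0, 22121211, #)
  read 2, top #: go to q2, push # → (q2, 2121211, #)
  read 2, top #: go to q1, push X# → (q1, 121211, X#)
  read 1, top X: go to q2, push ε → (q2, 21211, #)
  read 2, top #: go to q1, push X# → (q1, 1211, X#)
  read 1, top X: go to q2, push ε → (q2, 211, #)
  read 2, top #: go to q1, push X# → (q1, 11, X#)
  read 1, top X: go to q2, push ε → (q2, 1, #)
  read 1, top #: go to q1, push # → (q1, ε, #)
  ε-move, top #: go to q1, push ε → (q1, ε, ε)
All input consumed and the stack is empty.

Accept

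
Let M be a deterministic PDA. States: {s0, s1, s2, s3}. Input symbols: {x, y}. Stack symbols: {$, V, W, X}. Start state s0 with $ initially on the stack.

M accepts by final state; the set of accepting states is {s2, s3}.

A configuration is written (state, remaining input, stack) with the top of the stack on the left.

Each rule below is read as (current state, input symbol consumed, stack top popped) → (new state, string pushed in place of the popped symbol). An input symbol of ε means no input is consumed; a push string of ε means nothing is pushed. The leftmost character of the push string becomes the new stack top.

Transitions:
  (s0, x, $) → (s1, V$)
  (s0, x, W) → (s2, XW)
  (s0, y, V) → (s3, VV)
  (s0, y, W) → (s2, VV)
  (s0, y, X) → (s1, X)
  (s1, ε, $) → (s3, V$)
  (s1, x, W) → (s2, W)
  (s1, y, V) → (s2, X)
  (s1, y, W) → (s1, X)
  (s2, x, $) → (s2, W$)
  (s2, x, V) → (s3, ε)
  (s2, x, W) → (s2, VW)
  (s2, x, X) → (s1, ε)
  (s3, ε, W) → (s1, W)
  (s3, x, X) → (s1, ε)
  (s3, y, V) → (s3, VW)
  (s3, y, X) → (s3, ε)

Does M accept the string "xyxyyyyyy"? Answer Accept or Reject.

(s0, xyxyyyyyy, $)
  read x, top $: go to s1, push V$ → (s1, yxyyyyyy, V$)
  read y, top V: go to s2, push X → (s2, xyyyyyy, X$)
  read x, top X: go to s1, push ε → (s1, yyyyyy, $)
  ε-move, top $: go to s3, push V$ → (s3, yyyyyy, V$)
  read y, top V: go to s3, push VW → (s3, yyyyy, VW$)
  read y, top V: go to s3, push VW → (s3, yyyy, VWW$)
  read y, top V: go to s3, push VW → (s3, yyy, VWWW$)
  read y, top V: go to s3, push VW → (s3, yy, VWWWW$)
  read y, top V: go to s3, push VW → (s3, y, VWWWWW$)
  read y, top V: go to s3, push VW → (s3, ε, VWWWWWW$)
All input consumed; state s3 ∈ F.

Accept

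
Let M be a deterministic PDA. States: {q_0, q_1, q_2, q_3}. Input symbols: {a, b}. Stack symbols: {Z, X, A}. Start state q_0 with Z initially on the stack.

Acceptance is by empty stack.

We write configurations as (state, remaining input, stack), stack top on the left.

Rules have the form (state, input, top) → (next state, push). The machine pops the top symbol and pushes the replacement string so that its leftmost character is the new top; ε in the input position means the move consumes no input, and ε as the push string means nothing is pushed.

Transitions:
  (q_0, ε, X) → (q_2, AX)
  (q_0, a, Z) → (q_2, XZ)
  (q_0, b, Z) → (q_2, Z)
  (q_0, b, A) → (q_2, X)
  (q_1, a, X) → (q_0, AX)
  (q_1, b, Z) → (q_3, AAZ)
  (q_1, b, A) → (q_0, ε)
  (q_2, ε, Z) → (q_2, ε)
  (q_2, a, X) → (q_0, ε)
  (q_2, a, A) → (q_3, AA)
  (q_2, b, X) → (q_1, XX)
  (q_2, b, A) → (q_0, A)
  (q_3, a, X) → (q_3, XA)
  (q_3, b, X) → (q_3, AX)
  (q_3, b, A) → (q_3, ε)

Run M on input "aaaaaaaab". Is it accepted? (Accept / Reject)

(q_0, aaaaaaaab, Z)
  read a, top Z: go to q_2, push XZ → (q_2, aaaaaaab, XZ)
  read a, top X: go to q_0, push ε → (q_0, aaaaaab, Z)
  read a, top Z: go to q_2, push XZ → (q_2, aaaaab, XZ)
  read a, top X: go to q_0, push ε → (q_0, aaaab, Z)
  read a, top Z: go to q_2, push XZ → (q_2, aaab, XZ)
  read a, top X: go to q_0, push ε → (q_0, aab, Z)
  read a, top Z: go to q_2, push XZ → (q_2, ab, XZ)
  read a, top X: go to q_0, push ε → (q_0, b, Z)
  read b, top Z: go to q_2, push Z → (q_2, ε, Z)
  ε-move, top Z: go to q_2, push ε → (q_2, ε, ε)
All input consumed and the stack is empty.

Accept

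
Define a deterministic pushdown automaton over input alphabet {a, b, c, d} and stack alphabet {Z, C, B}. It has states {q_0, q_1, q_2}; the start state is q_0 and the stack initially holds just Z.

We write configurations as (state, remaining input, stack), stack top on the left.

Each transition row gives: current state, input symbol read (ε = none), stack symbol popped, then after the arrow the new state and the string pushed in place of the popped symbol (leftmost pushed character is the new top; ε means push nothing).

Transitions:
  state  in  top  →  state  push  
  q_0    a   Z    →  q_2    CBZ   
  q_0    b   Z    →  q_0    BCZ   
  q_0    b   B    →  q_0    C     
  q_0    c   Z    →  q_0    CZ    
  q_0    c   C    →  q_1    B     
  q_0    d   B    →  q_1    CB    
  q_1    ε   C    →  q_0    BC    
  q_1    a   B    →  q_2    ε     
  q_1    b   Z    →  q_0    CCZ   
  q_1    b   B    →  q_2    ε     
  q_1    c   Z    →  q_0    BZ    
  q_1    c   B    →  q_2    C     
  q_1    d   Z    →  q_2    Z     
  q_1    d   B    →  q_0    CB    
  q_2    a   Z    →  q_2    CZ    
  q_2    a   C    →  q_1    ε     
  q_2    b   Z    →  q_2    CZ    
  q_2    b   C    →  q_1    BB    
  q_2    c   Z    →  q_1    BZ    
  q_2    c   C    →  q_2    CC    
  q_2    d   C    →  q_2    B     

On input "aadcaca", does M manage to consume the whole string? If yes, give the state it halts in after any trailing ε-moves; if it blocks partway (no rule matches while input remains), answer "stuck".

stuck

(q_0, aadcaca, Z)
  read a, top Z: go to q_2, push CBZ → (q_2, adcaca, CBZ)
  read a, top C: go to q_1, push ε → (q_1, dcaca, BZ)
  read d, top B: go to q_0, push CB → (q_0, caca, CBZ)
  read c, top C: go to q_1, push B → (q_1, aca, BBZ)
  read a, top B: go to q_2, push ε → (q_2, ca, BZ)
No transition for (q_2, c, top B); M blocks with input ca remaining.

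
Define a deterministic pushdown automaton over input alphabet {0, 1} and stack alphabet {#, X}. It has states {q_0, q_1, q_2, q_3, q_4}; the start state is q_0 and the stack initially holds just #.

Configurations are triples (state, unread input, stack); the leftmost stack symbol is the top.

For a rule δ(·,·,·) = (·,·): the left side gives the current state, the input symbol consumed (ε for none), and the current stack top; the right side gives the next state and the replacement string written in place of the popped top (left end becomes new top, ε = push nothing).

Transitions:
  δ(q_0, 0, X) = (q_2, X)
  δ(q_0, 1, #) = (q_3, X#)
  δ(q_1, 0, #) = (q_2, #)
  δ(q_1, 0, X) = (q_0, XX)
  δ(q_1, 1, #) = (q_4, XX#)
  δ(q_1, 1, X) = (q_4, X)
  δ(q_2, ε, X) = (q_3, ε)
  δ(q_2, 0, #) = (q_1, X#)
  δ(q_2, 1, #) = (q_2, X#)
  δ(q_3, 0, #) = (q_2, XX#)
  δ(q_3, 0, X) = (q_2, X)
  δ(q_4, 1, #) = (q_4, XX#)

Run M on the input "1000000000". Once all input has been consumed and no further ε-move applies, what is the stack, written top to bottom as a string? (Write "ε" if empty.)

#

(q_0, 1000000000, #) ⊢ (q_3, 000000000, X#) ⊢ (q_2, 00000000, X#) ⊢ (q_3, 00000000, #) ⊢ (q_2, 0000000, XX#) ⊢ (q_3, 0000000, X#) ⊢ (q_2, 000000, X#) ⊢ (q_3, 000000, #) ⊢ (q_2, 00000, XX#) ⊢ (q_3, 00000, X#) ⊢ (q_2, 0000, X#) ⊢ (q_3, 0000, #) ⊢ (q_2, 000, XX#) ⊢ (q_3, 000, X#) ⊢ (q_2, 00, X#) ⊢ (q_3, 00, #) ⊢ (q_2, 0, XX#) ⊢ (q_3, 0, X#) ⊢ (q_2, ε, X#) ⊢ (q_3, ε, #)
All input consumed in state q_3 with stack #.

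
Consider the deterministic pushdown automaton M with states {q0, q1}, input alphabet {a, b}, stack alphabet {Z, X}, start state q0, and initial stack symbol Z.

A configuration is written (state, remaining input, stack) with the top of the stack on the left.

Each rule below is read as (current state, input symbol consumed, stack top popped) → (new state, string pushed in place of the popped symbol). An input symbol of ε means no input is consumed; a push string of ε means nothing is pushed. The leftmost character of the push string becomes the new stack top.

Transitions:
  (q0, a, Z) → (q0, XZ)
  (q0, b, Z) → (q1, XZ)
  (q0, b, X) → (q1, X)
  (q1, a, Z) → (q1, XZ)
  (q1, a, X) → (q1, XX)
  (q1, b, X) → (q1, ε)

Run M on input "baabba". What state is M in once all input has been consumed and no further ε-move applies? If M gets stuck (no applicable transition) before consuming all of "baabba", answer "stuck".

q1

(q0, baabba, Z) ⊢ (q1, aabba, XZ) ⊢ (q1, abba, XXZ) ⊢ (q1, bba, XXXZ) ⊢ (q1, ba, XXZ) ⊢ (q1, a, XZ) ⊢ (q1, ε, XXZ)
All input consumed; M is in state q1.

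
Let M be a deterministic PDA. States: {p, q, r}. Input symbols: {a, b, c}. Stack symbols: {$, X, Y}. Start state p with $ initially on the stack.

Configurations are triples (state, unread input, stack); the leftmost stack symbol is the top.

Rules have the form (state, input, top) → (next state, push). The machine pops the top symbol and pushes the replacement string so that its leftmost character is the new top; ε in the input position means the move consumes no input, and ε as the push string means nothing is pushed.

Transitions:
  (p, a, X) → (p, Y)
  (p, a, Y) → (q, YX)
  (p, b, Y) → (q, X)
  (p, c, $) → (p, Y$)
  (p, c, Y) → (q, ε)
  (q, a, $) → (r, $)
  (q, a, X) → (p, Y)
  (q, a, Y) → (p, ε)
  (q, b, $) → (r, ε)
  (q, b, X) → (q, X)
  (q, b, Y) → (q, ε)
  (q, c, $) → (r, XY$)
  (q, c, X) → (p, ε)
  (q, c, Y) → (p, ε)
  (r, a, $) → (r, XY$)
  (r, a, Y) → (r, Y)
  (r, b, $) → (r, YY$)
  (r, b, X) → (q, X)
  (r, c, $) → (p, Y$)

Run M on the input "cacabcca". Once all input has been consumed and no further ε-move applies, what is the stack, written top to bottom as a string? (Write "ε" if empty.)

YX$

(p, cacabcca, $) ⊢ (p, acabcca, Y$) ⊢ (q, cabcca, YX$) ⊢ (p, abcca, X$) ⊢ (p, bcca, Y$) ⊢ (q, cca, X$) ⊢ (p, ca, $) ⊢ (p, a, Y$) ⊢ (q, ε, YX$)
All input consumed in state q with stack YX$.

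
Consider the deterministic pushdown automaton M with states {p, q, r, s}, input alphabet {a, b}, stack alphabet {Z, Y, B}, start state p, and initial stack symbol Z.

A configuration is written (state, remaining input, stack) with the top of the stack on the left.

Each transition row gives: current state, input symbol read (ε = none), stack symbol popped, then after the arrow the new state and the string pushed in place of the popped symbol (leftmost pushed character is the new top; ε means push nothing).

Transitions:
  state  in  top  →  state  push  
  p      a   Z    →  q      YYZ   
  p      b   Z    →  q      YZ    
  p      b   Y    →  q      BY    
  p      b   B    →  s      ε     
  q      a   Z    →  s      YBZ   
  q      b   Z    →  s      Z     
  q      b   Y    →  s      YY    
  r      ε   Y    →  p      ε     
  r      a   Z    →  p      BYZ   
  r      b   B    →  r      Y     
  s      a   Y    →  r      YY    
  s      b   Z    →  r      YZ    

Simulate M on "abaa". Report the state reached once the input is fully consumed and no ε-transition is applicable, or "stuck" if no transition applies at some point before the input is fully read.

(p, abaa, Z)
  read a, top Z: go to q, push YYZ → (q, baa, YYZ)
  read b, top Y: go to s, push YY → (s, aa, YYYZ)
  read a, top Y: go to r, push YY → (r, a, YYYYZ)
  ε-move, top Y: go to p, push ε → (p, a, YYYZ)
No transition for (p, a, top Y); M blocks with input a remaining.

stuck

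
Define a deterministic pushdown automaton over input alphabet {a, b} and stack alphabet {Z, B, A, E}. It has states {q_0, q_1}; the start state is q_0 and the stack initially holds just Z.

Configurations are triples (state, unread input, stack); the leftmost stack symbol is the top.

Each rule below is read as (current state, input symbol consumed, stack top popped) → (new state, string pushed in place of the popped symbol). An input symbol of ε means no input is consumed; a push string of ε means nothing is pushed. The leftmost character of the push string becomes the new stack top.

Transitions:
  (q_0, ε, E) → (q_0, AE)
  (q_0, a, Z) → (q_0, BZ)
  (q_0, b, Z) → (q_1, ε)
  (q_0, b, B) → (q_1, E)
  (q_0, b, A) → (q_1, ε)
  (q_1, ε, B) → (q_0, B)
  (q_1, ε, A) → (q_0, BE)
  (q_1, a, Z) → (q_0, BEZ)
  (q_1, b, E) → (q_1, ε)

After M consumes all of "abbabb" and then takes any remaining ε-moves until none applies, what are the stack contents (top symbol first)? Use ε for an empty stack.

EZ

(q_0, abbabb, Z) ⊢ (q_0, bbabb, BZ) ⊢ (q_1, babb, EZ) ⊢ (q_1, abb, Z) ⊢ (q_0, bb, BEZ) ⊢ (q_1, b, EEZ) ⊢ (q_1, ε, EZ)
All input consumed in state q_1 with stack EZ.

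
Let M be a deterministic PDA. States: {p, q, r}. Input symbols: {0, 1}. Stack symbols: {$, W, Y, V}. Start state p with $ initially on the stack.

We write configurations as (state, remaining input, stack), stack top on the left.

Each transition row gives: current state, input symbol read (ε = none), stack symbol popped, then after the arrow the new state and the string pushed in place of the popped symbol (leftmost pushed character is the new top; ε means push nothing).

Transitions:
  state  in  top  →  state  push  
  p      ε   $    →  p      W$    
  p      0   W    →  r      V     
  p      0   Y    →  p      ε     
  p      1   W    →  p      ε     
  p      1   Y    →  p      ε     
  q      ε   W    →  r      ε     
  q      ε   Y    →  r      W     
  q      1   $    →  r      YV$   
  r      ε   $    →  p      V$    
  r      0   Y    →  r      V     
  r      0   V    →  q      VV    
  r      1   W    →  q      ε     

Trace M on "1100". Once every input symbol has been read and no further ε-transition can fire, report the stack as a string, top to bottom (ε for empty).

(p, 1100, $) ⊢ (p, 1100, W$) ⊢ (p, 100, $) ⊢ (p, 100, W$) ⊢ (p, 00, $) ⊢ (p, 00, W$) ⊢ (r, 0, V$) ⊢ (q, ε, VV$)
All input consumed in state q with stack VV$.

VV$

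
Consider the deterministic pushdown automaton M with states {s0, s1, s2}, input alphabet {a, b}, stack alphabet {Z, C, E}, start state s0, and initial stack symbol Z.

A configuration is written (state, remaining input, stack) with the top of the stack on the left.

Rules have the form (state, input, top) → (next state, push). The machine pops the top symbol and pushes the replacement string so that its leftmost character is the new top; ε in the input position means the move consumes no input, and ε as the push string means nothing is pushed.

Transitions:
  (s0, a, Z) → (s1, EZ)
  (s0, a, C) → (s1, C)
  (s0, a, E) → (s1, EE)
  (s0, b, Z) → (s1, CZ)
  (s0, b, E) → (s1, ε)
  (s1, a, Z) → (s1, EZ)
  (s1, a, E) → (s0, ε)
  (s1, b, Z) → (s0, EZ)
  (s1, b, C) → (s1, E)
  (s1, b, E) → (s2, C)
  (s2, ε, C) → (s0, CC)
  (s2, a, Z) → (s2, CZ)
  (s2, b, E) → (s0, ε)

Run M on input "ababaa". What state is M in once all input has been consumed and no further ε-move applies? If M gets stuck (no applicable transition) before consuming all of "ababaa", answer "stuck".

(s0, ababaa, Z) ⊢ (s1, babaa, EZ) ⊢ (s2, abaa, CZ) ⊢ (s0, abaa, CCZ) ⊢ (s1, baa, CCZ) ⊢ (s1, aa, ECZ) ⊢ (s0, a, CZ) ⊢ (s1, ε, CZ)
All input consumed; M is in state s1.

s1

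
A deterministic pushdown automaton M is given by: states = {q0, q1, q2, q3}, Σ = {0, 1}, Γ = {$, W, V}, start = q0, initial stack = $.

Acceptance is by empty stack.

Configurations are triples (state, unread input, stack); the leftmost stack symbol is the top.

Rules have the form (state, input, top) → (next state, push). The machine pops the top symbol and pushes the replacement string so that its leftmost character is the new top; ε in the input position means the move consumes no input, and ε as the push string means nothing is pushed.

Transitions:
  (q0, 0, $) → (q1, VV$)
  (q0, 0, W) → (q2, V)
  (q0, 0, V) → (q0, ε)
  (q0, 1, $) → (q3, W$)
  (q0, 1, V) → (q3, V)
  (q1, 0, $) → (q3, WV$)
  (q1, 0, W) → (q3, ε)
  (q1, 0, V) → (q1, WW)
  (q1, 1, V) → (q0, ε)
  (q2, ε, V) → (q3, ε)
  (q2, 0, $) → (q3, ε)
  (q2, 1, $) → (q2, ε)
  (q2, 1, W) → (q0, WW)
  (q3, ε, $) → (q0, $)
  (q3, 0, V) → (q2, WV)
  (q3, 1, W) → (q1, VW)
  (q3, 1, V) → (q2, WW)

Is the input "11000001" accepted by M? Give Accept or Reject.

(q0, 11000001, $)
  read 1, top $: go to q3, push W$ → (q3, 1000001, W$)
  read 1, top W: go to q1, push VW → (q1, 000001, VW$)
  read 0, top V: go to q1, push WW → (q1, 00001, WWW$)
  read 0, top W: go to q3, push ε → (q3, 0001, WW$)
No transition applies at (q3, 0001, WW$); input not fully consumed.

Reject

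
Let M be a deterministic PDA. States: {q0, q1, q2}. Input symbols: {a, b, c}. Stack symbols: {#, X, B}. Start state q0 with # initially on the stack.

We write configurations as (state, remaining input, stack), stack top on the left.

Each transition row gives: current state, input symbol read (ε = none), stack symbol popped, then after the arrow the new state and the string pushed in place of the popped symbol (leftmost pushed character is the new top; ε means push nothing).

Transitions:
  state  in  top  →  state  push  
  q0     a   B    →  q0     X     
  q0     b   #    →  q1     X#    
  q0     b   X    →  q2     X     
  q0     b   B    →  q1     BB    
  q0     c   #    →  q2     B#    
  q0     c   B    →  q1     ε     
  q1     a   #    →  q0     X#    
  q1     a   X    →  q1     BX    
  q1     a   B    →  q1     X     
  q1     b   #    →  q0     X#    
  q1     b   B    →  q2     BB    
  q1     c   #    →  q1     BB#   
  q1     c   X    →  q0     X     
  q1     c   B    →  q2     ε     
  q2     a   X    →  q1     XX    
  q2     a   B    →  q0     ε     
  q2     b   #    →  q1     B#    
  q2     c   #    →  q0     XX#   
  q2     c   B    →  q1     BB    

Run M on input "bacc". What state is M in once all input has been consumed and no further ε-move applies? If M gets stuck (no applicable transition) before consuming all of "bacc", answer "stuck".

stuck

(q0, bacc, #)
  read b, top #: go to q1, push X# → (q1, acc, X#)
  read a, top X: go to q1, push BX → (q1, cc, BX#)
  read c, top B: go to q2, push ε → (q2, c, X#)
No transition for (q2, c, top X); M blocks with input c remaining.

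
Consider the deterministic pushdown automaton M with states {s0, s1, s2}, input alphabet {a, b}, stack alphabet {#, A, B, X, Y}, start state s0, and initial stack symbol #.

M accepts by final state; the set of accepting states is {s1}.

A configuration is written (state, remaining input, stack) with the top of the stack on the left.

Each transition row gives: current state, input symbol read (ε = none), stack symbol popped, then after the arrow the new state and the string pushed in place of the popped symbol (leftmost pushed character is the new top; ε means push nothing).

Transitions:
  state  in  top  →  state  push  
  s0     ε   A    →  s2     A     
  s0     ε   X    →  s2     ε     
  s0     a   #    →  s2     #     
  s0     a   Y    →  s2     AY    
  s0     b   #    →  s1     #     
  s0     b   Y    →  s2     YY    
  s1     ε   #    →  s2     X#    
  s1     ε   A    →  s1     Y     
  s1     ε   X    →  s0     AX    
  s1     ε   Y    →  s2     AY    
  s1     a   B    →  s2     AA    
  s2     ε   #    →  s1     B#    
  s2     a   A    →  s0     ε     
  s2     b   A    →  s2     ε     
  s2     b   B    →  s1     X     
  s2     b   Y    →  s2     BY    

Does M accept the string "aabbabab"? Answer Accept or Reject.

Accept

(s0, aabbabab, #)
  read a, top #: go to s2, push # → (s2, abbabab, #)
  ε-move, top #: go to s1, push B# → (s1, abbabab, B#)
  read a, top B: go to s2, push AA → (s2, bbabab, AA#)
  read b, top A: go to s2, push ε → (s2, babab, A#)
  read b, top A: go to s2, push ε → (s2, abab, #)
  ε-move, top #: go to s1, push B# → (s1, abab, B#)
  read a, top B: go to s2, push AA → (s2, bab, AA#)
  read b, top A: go to s2, push ε → (s2, ab, A#)
  read a, top A: go to s0, push ε → (s0, b, #)
  read b, top #: go to s1, push # → (s1, ε, #)
All input consumed; state s1 ∈ F.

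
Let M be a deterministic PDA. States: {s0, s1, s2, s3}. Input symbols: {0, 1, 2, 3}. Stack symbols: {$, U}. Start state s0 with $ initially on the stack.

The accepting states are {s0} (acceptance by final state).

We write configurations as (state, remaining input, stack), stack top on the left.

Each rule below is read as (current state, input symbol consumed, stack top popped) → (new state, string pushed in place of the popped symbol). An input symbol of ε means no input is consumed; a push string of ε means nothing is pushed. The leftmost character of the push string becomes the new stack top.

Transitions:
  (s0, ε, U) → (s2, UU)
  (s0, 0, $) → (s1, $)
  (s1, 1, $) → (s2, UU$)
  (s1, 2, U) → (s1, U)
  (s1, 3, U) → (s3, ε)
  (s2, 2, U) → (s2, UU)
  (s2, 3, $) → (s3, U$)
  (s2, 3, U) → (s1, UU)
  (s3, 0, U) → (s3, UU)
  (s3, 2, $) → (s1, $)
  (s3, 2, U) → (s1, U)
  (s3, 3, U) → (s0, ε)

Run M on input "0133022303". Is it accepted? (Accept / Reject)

(s0, 0133022303, $)
  read 0, top $: go to s1, push $ → (s1, 133022303, $)
  read 1, top $: go to s2, push UU$ → (s2, 33022303, UU$)
  read 3, top U: go to s1, push UU → (s1, 3022303, UUU$)
  read 3, top U: go to s3, push ε → (s3, 022303, UU$)
  read 0, top U: go to s3, push UU → (s3, 22303, UUU$)
  read 2, top U: go to s1, push U → (s1, 2303, UUU$)
  read 2, top U: go to s1, push U → (s1, 303, UUU$)
  read 3, top U: go to s3, push ε → (s3, 03, UU$)
  read 0, top U: go to s3, push UU → (s3, 3, UUU$)
  read 3, top U: go to s0, push ε → (s0, ε, UU$)
All input consumed; state s0 ∈ F.

Accept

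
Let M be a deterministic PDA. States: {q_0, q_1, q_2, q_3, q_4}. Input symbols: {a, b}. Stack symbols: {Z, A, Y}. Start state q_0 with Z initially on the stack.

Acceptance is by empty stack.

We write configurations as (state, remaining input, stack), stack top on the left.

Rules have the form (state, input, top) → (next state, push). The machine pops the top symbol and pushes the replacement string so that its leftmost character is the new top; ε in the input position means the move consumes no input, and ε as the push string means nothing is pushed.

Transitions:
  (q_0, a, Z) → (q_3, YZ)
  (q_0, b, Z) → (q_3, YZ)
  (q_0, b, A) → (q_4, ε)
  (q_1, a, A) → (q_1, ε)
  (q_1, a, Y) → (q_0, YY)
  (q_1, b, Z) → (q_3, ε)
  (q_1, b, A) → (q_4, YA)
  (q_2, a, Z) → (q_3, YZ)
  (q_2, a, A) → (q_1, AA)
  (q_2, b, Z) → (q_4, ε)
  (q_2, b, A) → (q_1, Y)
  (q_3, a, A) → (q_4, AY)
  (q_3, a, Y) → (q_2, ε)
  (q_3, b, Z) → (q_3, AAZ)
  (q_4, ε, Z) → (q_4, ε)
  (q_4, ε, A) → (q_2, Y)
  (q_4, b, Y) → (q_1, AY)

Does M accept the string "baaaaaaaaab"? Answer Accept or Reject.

Accept

(q_0, baaaaaaaaab, Z)
  read b, top Z: go to q_3, push YZ → (q_3, aaaaaaaaab, YZ)
  read a, top Y: go to q_2, push ε → (q_2, aaaaaaaab, Z)
  read a, top Z: go to q_3, push YZ → (q_3, aaaaaaab, YZ)
  read a, top Y: go to q_2, push ε → (q_2, aaaaaab, Z)
  read a, top Z: go to q_3, push YZ → (q_3, aaaaab, YZ)
  read a, top Y: go to q_2, push ε → (q_2, aaaab, Z)
  read a, top Z: go to q_3, push YZ → (q_3, aaab, YZ)
  read a, top Y: go to q_2, push ε → (q_2, aab, Z)
  read a, top Z: go to q_3, push YZ → (q_3, ab, YZ)
  read a, top Y: go to q_2, push ε → (q_2, b, Z)
  read b, top Z: go to q_4, push ε → (q_4, ε, ε)
All input consumed and the stack is empty.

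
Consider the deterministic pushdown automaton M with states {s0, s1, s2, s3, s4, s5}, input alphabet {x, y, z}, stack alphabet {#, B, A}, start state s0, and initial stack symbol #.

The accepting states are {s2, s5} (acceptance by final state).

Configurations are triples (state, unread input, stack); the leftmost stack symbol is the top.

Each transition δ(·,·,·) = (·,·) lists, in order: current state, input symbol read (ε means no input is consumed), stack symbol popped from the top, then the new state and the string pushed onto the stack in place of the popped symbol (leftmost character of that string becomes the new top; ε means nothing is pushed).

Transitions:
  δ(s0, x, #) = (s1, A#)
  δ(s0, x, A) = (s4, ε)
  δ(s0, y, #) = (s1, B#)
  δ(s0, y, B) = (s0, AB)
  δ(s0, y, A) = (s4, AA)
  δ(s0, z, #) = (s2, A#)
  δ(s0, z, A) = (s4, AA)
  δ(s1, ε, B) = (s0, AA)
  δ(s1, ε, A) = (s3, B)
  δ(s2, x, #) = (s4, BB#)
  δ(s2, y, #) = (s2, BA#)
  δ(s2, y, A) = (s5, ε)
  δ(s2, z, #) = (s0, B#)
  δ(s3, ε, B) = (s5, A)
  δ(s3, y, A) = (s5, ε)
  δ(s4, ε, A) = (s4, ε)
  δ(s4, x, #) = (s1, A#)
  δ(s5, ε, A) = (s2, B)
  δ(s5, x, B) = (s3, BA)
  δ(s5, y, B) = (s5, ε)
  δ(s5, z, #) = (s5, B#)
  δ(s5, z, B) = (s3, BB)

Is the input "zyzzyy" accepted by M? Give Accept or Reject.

Reject

(s0, zyzzyy, #) ⊢ (s2, yzzyy, A#) ⊢ (s5, zzyy, #) ⊢ (s5, zyy, B#) ⊢ (s3, yy, BB#) ⊢ (s5, yy, AB#) ⊢ (s2, yy, BB#)
No transition applies at (s2, yy, BB#); input not fully consumed.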